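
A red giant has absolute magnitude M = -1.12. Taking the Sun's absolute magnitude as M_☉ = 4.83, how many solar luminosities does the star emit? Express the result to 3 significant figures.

M − M_☉ = -1.12 − 4.83 = -5.950
L/L_☉ = 10^(−0.4 (M − M_☉)) = 10^2.380 = 239.9

L/L_☉ ≈ 240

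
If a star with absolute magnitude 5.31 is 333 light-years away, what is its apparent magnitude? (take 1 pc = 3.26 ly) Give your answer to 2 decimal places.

m ≈ 10.36

d = 333 ly / 3.26 = 102.1 pc
m = M + 5 log₁₀ d − 5 = 5.31 + 5·2.0092 − 5 = 10.356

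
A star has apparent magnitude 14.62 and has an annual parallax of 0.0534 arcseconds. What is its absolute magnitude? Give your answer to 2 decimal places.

M ≈ 13.26

d = 1/p = 1/0.0534″ = 18.73 pc
5 log₁₀(d/10 pc) = 5 log₁₀(18.73) − 5 = 1.362
M = m − 5 log₁₀(d/10) = 14.62 − 1.362 = 13.258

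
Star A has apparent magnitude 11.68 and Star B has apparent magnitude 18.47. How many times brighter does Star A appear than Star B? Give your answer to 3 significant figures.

520

Δm = 11.68 − (18.47) = -6.79
Flux ratio = 10^(−0.4 Δm) = 10^(−0.4 × -6.79) = 10^2.716 = 520.0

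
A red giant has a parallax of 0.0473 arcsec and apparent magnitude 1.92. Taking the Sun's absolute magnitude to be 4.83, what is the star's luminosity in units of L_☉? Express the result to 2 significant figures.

L/L_☉ ≈ 65

d = 1/p = 1/0.0473″ = 21.14 pc
M = m − 5 log₁₀ d + 5 = 1.92 − 5·1.3251 + 5 = 0.294
M − M_☉ = 0.294 − 4.83 = -4.536
L/L_☉ = 10^(−0.4 × -4.536) = 65.20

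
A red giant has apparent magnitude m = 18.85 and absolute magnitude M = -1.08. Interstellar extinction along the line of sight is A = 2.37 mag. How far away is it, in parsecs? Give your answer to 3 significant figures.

d ≈ 32500 pc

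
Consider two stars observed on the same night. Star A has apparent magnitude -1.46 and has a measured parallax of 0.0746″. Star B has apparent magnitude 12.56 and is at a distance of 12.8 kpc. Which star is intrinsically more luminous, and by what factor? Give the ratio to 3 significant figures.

Star A: d = 1/p = 1/0.0746″ = 13.40 pc
Star A: M = m − 5 log₁₀ d + 5 = -1.46 − 5·1.1273 + 5 = -2.096
Star B: d = 12.8 kpc = 12800 pc
Star B: M = m − 5 log₁₀ d + 5 = 12.56 − 5·4.1072 + 5 = -2.976
ΔM = M_A − M_B = -2.096 − (-2.976) = 0.880; smaller M is more luminous → Star B.
L ratio = 10^(0.4 |ΔM|) = 10^0.352 = 2.249

Star B is more luminous, by a factor of 2.25.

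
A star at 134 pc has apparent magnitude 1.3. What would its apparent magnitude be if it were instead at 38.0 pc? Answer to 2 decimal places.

m ≈ -1.44

Flux ∝ 1/d², so Δm = 5 log₁₀(d₂/d₁) = 5 log₁₀(38.0/134) = -2.737
m₂ = m₁ + Δm = 1.3 + (-2.737) = -1.437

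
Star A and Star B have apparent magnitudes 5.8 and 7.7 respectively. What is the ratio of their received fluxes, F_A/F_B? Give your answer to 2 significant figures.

Magnitude difference = -1.9
Flux ratio = 10^(−0.4 Δm) = 10^(−0.4 × -1.9) = 10^0.760 = 5.754

F_A/F_B ≈ 5.8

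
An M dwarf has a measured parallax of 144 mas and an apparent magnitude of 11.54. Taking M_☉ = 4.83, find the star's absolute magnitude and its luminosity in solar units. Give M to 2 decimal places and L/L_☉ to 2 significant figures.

d = 1/p = 1000/144 mas = 6.944 pc
M = m − 5 log₁₀ d + 5 = 11.54 − 5·0.8416 + 5 = 12.332
M − M_☉ = 12.332 − 4.83 = 7.502
L/L_☉ = 10^(−0.4 × 7.502) = 9.983×10^-4

M ≈ 12.33; L/L_☉ ≈ 1.0×10^-3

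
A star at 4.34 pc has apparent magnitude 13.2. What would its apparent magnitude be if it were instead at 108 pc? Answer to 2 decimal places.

m ≈ 20.18

Flux ∝ 1/d², so Δm = 5 log₁₀(d₂/d₁) = 5 log₁₀(108/4.34) = 6.980
m₂ = m₁ + Δm = 13.2 + (6.980) = 20.180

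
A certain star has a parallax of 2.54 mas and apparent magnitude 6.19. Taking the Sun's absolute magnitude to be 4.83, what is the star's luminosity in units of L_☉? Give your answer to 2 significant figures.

d = 1/p = 1000/2.54 mas = 393.7 pc
M = m − 5 log₁₀ d + 5 = 6.19 − 5·2.5952 + 5 = -1.786
M − M_☉ = -1.786 − 4.83 = -6.616
L/L_☉ = 10^(−0.4 × -6.616) = 442.9

L/L_☉ ≈ 440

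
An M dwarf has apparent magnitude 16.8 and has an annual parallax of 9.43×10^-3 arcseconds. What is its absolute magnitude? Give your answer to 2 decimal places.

d = 1/p = 1/9.43×10^-3″ = 106.0 pc
5 log₁₀(d/10 pc) = 5 log₁₀(106.0) − 5 = 5.127
M = m − 5 log₁₀(d/10) = 16.8 − 5.127 = 11.673

M ≈ 11.67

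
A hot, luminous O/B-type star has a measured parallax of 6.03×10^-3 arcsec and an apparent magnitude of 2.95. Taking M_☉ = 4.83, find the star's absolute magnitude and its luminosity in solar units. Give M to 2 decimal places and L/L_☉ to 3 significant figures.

M ≈ -3.15; L/L_☉ ≈ 1550

d = 1/p = 1/6.03×10^-3″ = 165.8 pc
M = m − 5 log₁₀ d + 5 = 2.95 − 5·2.2197 + 5 = -3.148
M − M_☉ = -3.148 − 4.83 = -7.978
L/L_☉ = 10^(−0.4 × -7.978) = 1554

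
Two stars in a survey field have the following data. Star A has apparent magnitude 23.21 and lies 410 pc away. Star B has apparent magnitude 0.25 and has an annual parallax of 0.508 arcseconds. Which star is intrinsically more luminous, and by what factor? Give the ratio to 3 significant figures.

Star B is more luminous, by a factor of 35200.

Star A: M = m − 5 log₁₀ d + 5 = 23.21 − 5·2.6128 + 5 = 15.146
Star B: d = 1/p = 1/0.508″ = 1.969 pc
Star B: M = m − 5 log₁₀ d + 5 = 0.25 − 5·0.2941 + 5 = 3.779
ΔM = M_A − M_B = 15.146 − (3.779) = 11.367; smaller M is more luminous → Star B.
L ratio = 10^(0.4 |ΔM|) = 10^4.547 = 35210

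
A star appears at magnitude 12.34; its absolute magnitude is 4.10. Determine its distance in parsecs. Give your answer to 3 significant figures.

d ≈ 445 pc

μ = m − M = 8.240
m − M = 5 log₁₀ d − 5
log₁₀ d = (m − M)/5 + 1 = 2.6480
d = 10^2.6480 = 444.6 pc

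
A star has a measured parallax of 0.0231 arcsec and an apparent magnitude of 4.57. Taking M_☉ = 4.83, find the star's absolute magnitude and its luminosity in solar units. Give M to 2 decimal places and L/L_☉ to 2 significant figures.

d = 1/p = 1/0.0231″ = 43.29 pc
M = m − 5 log₁₀ d + 5 = 4.57 − 5·1.6364 + 5 = 1.388
M − M_☉ = 1.388 − 4.83 = -3.442
L/L_☉ = 10^(−0.4 × -3.442) = 23.81

M ≈ 1.39; L/L_☉ ≈ 24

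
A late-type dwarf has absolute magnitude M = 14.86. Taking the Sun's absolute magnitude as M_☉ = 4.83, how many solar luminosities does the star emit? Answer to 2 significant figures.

L/L_☉ ≈ 9.7×10^-5

M − M_☉ = 14.86 − 4.83 = 10.030
L/L_☉ = 10^(−0.4 (M − M_☉)) = 10^-4.012 = 9.727×10^-5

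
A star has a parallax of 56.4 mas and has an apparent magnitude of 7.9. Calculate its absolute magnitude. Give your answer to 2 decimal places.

M ≈ 6.66

p = 56.4 mas = 0.0564″ → d = 1/p = 17.73 pc
5 log₁₀(d/10 pc) = 5 log₁₀(17.73) − 5 = 1.244
M = m − 5 log₁₀(d/10) = 7.9 − 1.244 = 6.656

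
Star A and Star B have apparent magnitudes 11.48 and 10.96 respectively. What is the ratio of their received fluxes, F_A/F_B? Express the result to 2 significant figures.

F_A/F_B ≈ 0.62

Δm = 11.48 − (10.96) = 0.52
Flux ratio = 10^(−0.4 Δm) = 10^(−0.4 × 0.52) = 10^-0.208 = 0.6194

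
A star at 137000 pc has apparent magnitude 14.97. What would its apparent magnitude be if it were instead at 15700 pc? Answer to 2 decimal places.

m ≈ 10.27

Flux ∝ 1/d², so Δm = 5 log₁₀(d₂/d₁) = 5 log₁₀(15700/137000) = -4.704
m₂ = m₁ + Δm = 14.97 + (-4.704) = 10.266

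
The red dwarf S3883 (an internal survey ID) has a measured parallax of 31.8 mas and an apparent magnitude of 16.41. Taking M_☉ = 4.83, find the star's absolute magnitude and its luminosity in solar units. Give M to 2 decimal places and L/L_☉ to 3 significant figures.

M ≈ 13.92; L/L_☉ ≈ 2.31×10^-4

d = 1/p = 1000/31.8 mas = 31.45 pc
M = m − 5 log₁₀ d + 5 = 16.41 − 5·1.4976 + 5 = 13.922
M − M_☉ = 13.922 − 4.83 = 9.092
L/L_☉ = 10^(−0.4 × 9.092) = 2.308×10^-4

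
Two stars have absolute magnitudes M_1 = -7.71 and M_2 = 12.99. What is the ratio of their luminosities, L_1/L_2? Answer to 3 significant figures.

L_1/L_2 ≈ 1.91×10^8

ΔM = M_1 − M_2 = -20.70
L_1/L_2 = 10^(−0.4 ΔM) = 10^8.280 = 1.905×10^8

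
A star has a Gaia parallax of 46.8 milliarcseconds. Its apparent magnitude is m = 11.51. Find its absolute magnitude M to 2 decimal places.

M ≈ 9.86

p = 46.8 mas = 0.0468″ → d = 1/p = 21.37 pc
5 log₁₀(d/10 pc) = 5 log₁₀(21.37) − 5 = 1.649
M = m − 5 log₁₀(d/10) = 11.51 − 1.649 = 9.861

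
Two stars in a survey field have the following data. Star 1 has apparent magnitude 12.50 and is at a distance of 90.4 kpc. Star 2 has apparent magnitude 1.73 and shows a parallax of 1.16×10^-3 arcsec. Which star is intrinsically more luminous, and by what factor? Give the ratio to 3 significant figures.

Star 1: d = 90.4 kpc = 90400 pc
Star 1: M = m − 5 log₁₀ d + 5 = 12.50 − 5·4.9562 + 5 = -7.281
Star 2: d = 1/p = 1/1.16×10^-3″ = 862.1 pc
Star 2: M = m − 5 log₁₀ d + 5 = 1.73 − 5·2.9355 + 5 = -7.948
ΔM = M_1 − M_2 = -7.281 − (-7.948) = 0.667; smaller M is more luminous → Star 2.
L ratio = 10^(0.4 |ΔM|) = 10^0.267 = 1.848

Star 2 is more luminous, by a factor of 1.85.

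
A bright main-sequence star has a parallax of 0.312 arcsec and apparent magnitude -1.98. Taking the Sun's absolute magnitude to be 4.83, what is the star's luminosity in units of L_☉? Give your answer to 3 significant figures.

d = 1/p = 1/0.312″ = 3.205 pc
M = m − 5 log₁₀ d + 5 = -1.98 − 5·0.5058 + 5 = 0.491
M − M_☉ = 0.491 − 4.83 = -4.339
L/L_☉ = 10^(−0.4 × -4.339) = 54.41

L/L_☉ ≈ 54.4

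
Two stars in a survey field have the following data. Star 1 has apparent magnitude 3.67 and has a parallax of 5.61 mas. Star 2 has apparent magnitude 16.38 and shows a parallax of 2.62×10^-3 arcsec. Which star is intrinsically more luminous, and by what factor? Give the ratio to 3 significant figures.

Star 1 is more luminous, by a factor of 26500.

Star 1: p = 5.61 mas = 5.61×10^-3″ → d = 1/p = 178.3 pc
Star 1: M = m − 5 log₁₀ d + 5 = 3.67 − 5·2.2510 + 5 = -2.585
Star 2: d = 1/p = 1/2.62×10^-3″ = 381.7 pc
Star 2: M = m − 5 log₁₀ d + 5 = 16.38 − 5·2.5817 + 5 = 8.472
ΔM = M_1 − M_2 = -2.585 − (8.472) = -11.057; smaller M is more luminous → Star 1.
L ratio = 10^(0.4 |ΔM|) = 10^4.423 = 26470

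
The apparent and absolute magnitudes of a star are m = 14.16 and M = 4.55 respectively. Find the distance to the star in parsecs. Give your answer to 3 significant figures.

d ≈ 836 pc

Distance modulus: m − M = 14.16 − (4.55) = 9.610
m − M = 5 log₁₀ d − 5
log₁₀ d = (m − M)/5 + 1 = 2.9220
d = 10^2.9220 = 835.6 pc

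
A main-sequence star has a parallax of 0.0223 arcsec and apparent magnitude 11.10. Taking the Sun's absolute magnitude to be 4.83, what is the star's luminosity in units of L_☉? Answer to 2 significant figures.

L/L_☉ ≈ 0.062

d = 1/p = 1/0.0223″ = 44.84 pc
M = m − 5 log₁₀ d + 5 = 11.10 − 5·1.6517 + 5 = 7.842
M − M_☉ = 7.842 − 4.83 = 3.012
L/L_☉ = 10^(−0.4 × 3.012) = 0.06243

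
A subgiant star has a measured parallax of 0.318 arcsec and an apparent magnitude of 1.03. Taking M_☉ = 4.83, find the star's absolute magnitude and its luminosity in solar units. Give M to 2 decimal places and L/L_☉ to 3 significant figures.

d = 1/p = 1/0.318″ = 3.145 pc
M = m − 5 log₁₀ d + 5 = 1.03 − 5·0.4976 + 5 = 3.542
M − M_☉ = 3.542 − 4.83 = -1.288
L/L_☉ = 10^(−0.4 × -1.288) = 3.275

M ≈ 3.54; L/L_☉ ≈ 3.27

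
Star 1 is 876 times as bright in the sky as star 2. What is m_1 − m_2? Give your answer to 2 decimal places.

m_1 − m_2 ≈ -7.36

Pogson: Δm = −2.5 log₁₀(ratio) = −2.5 log₁₀(876) = −2.5 × 2.9425 = -7.356
Star 1 is brighter, so it has the smaller magnitude: the difference is negative.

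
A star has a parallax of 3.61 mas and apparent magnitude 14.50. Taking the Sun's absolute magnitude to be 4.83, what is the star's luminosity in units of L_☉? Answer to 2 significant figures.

L/L_☉ ≈ 0.10

d = 1/p = 1000/3.61 mas = 277.0 pc
M = m − 5 log₁₀ d + 5 = 14.50 − 5·2.4425 + 5 = 7.288
M − M_☉ = 7.288 − 4.83 = 2.458
L/L_☉ = 10^(−0.4 × 2.458) = 0.1040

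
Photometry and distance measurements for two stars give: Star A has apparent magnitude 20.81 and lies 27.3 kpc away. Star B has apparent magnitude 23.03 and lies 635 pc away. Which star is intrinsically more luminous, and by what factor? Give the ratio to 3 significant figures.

Star A is more luminous, by a factor of 14300.

Star A: d = 27.3 kpc = 27300 pc
Star A: M = m − 5 log₁₀ d + 5 = 20.81 − 5·4.4362 + 5 = 3.629
Star B: M = m − 5 log₁₀ d + 5 = 23.03 − 5·2.8028 + 5 = 14.016
ΔM = M_A − M_B = 3.629 − (14.016) = -10.387; smaller M is more luminous → Star A.
L ratio = 10^(0.4 |ΔM|) = 10^4.155 = 14280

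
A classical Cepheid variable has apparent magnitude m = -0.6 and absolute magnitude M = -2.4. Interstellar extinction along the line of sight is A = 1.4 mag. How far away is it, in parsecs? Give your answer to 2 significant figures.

d ≈ 12 pc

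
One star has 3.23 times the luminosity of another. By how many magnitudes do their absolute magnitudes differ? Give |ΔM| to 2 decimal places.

Pogson: ΔM = −2.5 log₁₀(ratio) = −2.5 log₁₀(3.23) = −2.5 × 0.5092 = -1.273

|ΔM| ≈ 1.27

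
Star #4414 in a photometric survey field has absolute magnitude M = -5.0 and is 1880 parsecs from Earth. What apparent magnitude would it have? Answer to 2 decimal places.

m = M + 5 log₁₀ d − 5 = -5.0 + 5·3.2742 − 5 = 6.371

m ≈ 6.37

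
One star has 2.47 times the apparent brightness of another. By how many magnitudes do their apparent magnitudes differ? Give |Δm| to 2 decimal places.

|Δm| ≈ 0.98

Pogson: Δm = −2.5 log₁₀(ratio) = −2.5 log₁₀(2.47) = −2.5 × 0.3927 = -0.982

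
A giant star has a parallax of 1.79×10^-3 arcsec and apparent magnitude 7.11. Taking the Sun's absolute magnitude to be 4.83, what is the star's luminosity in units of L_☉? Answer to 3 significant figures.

d = 1/p = 1/1.79×10^-3″ = 558.7 pc
M = m − 5 log₁₀ d + 5 = 7.11 − 5·2.7471 + 5 = -1.626
M − M_☉ = -1.626 − 4.83 = -6.456
L/L_☉ = 10^(−0.4 × -6.456) = 382.2

L/L_☉ ≈ 382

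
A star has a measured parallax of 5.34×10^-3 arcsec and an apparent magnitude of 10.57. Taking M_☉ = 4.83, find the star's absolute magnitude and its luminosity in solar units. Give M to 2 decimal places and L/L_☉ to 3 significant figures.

M ≈ 4.21; L/L_☉ ≈ 1.77

d = 1/p = 1/5.34×10^-3″ = 187.3 pc
M = m − 5 log₁₀ d + 5 = 10.57 − 5·2.2725 + 5 = 4.208
M − M_☉ = 4.208 − 4.83 = -0.622
L/L_☉ = 10^(−0.4 × -0.622) = 1.774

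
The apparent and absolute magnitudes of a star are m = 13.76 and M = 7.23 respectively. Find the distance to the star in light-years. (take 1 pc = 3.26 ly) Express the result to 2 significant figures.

d ≈ 660 ly

μ = m − M = 6.530
m − M = 5 log₁₀ d − 5
log₁₀ d = (m − M)/5 + 1 = 2.3060
d = 10^2.3060 = 202.3 pc
= 659.5 ly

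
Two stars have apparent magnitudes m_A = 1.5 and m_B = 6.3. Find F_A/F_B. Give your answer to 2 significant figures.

F_A/F_B ≈ 83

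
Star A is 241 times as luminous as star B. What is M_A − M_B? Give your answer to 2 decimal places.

M_A − M_B ≈ -5.96

Pogson: ΔM = −2.5 log₁₀(ratio) = −2.5 log₁₀(241) = −2.5 × 2.3820 = -5.955
Star A is brighter, so it has the smaller magnitude: the difference is negative.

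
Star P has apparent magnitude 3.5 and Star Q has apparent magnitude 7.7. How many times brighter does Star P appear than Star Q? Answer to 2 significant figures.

Magnitude difference = -4.2
Flux ratio = 10^(−0.4 Δm) = 10^(−0.4 × -4.2) = 10^1.680 = 47.86

48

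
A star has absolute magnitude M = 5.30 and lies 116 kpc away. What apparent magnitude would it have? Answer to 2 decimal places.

m ≈ 25.62

d = 116 kpc = 116000 pc
m = M + 5 log₁₀ d − 5 = 5.30 + 5·5.0645 − 5 = 25.622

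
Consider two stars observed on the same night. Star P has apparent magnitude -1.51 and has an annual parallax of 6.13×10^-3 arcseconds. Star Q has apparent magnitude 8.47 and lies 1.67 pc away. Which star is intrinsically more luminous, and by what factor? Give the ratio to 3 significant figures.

Star P is more luminous, by a factor of 9.37×10^7.

Star P: d = 1/p = 1/6.13×10^-3″ = 163.1 pc
Star P: M = m − 5 log₁₀ d + 5 = -1.51 − 5·2.2125 + 5 = -7.573
Star Q: M = m − 5 log₁₀ d + 5 = 8.47 − 5·0.2227 + 5 = 12.356
ΔM = M_P − M_Q = -7.573 − (12.356) = -19.929; smaller M is more luminous → Star P.
L ratio = 10^(0.4 |ΔM|) = 10^7.972 = 9.368×10^7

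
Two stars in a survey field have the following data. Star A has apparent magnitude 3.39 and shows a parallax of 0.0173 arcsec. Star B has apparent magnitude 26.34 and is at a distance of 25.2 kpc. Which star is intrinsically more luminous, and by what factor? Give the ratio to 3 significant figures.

Star A is more luminous, by a factor of 7960.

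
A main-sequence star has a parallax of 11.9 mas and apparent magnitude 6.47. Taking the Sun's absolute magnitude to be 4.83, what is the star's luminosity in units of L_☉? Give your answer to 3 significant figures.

d = 1/p = 1000/11.9 mas = 84.03 pc
M = m − 5 log₁₀ d + 5 = 6.47 − 5·1.9245 + 5 = 1.848
M − M_☉ = 1.848 − 4.83 = -2.982
L/L_☉ = 10^(−0.4 × -2.982) = 15.59

L/L_☉ ≈ 15.6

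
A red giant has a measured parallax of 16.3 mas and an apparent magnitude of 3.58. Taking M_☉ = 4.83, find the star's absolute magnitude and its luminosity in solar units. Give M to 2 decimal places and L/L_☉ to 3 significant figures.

d = 1/p = 1000/16.3 mas = 61.35 pc
M = m − 5 log₁₀ d + 5 = 3.58 − 5·1.7878 + 5 = -0.359
M − M_☉ = -0.359 − 4.83 = -5.189
L/L_☉ = 10^(−0.4 × -5.189) = 119.0

M ≈ -0.36; L/L_☉ ≈ 119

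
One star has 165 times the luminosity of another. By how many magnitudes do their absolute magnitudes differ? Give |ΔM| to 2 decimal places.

|ΔM| ≈ 5.54

Pogson: ΔM = −2.5 log₁₀(ratio) = −2.5 log₁₀(165) = −2.5 × 2.2175 = -5.544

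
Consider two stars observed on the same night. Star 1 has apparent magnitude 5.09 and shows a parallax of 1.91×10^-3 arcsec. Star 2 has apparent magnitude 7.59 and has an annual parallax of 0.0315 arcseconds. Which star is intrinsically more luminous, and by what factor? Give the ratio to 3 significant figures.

Star 1 is more luminous, by a factor of 2720.

Star 1: d = 1/p = 1/1.91×10^-3″ = 523.6 pc
Star 1: M = m − 5 log₁₀ d + 5 = 5.09 − 5·2.7190 + 5 = -3.505
Star 2: d = 1/p = 1/0.0315″ = 31.75 pc
Star 2: M = m − 5 log₁₀ d + 5 = 7.59 − 5·1.5017 + 5 = 5.082
ΔM = M_1 − M_2 = -3.505 − (5.082) = -8.586; smaller M is more luminous → Star 1.
L ratio = 10^(0.4 |ΔM|) = 10^3.435 = 2720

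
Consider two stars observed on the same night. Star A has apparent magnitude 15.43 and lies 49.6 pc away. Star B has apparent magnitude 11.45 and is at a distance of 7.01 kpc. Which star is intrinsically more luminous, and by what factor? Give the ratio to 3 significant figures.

Star A: M = m − 5 log₁₀ d + 5 = 15.43 − 5·1.6955 + 5 = 11.953
Star B: d = 7.01 kpc = 7010 pc
Star B: M = m − 5 log₁₀ d + 5 = 11.45 − 5·3.8457 + 5 = -2.779
ΔM = M_A − M_B = 11.953 − (-2.779) = 14.731; smaller M is more luminous → Star B.
L ratio = 10^(0.4 |ΔM|) = 10^5.892 = 780700

Star B is more luminous, by a factor of 781000.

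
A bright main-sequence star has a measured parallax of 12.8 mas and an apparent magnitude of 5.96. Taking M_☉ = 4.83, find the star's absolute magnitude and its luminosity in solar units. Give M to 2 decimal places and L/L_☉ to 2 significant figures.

M ≈ 1.50; L/L_☉ ≈ 22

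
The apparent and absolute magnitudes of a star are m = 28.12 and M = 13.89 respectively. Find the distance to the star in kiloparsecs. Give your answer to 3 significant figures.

d ≈ 7.01 kpc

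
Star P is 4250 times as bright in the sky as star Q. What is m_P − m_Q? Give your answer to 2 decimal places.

m_P − m_Q ≈ -9.07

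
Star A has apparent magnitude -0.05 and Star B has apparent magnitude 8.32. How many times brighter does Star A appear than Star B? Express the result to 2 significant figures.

2200

Δm = -0.05 − (8.32) = -8.37
Flux ratio = 10^(−0.4 Δm) = 10^(−0.4 × -8.37) = 10^3.348 = 2228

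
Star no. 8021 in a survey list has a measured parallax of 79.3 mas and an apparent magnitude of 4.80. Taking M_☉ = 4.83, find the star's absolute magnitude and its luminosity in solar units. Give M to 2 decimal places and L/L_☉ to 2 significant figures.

d = 1/p = 1000/79.3 mas = 12.61 pc
M = m − 5 log₁₀ d + 5 = 4.80 − 5·1.1007 + 5 = 4.296
M − M_☉ = 4.296 − 4.83 = -0.534
L/L_☉ = 10^(−0.4 × -0.534) = 1.635

M ≈ 4.30; L/L_☉ ≈ 1.6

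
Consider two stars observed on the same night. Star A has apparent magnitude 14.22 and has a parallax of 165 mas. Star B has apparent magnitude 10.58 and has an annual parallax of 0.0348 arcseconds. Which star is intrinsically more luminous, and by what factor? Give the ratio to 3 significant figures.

Star B is more luminous, by a factor of 642.

Star A: p = 165 mas = 0.165″ → d = 1/p = 6.061 pc
Star A: M = m − 5 log₁₀ d + 5 = 14.22 − 5·0.7825 + 5 = 15.307
Star B: d = 1/p = 1/0.0348″ = 28.74 pc
Star B: M = m − 5 log₁₀ d + 5 = 10.58 − 5·1.4584 + 5 = 8.288
ΔM = M_A − M_B = 15.307 − (8.288) = 7.020; smaller M is more luminous → Star B.
L ratio = 10^(0.4 |ΔM|) = 10^2.808 = 642.4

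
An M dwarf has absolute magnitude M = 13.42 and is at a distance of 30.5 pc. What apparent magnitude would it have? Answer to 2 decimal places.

m = M + 5 log₁₀ d − 5 = 13.42 + 5·1.4843 − 5 = 15.841

m ≈ 15.84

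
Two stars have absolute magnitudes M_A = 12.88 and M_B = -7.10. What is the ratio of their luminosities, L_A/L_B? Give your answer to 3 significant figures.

ΔM = M_A − M_B = 19.98
L_A/L_B = 10^(−0.4 ΔM) = 10^-7.992 = 1.019×10^-8

L_A/L_B ≈ 1.02×10^-8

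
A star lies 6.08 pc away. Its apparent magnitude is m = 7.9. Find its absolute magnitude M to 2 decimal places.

5 log₁₀(d/10 pc) = 5 log₁₀(6.080) − 5 = -1.080
M = m − 5 log₁₀(d/10) = 7.9 + 1.080 = 8.980

M ≈ 8.98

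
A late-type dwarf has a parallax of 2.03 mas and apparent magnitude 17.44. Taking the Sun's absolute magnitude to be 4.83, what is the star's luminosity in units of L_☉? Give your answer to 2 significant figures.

L/L_☉ ≈ 0.022

d = 1/p = 1000/2.03 mas = 492.6 pc
M = m − 5 log₁₀ d + 5 = 17.44 − 5·2.6925 + 5 = 8.977
M − M_☉ = 8.977 − 4.83 = 4.147
L/L_☉ = 10^(−0.4 × 4.147) = 0.02193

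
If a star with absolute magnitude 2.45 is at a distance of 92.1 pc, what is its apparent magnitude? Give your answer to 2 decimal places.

m = M + 5 log₁₀ d − 5 = 2.45 + 5·1.9643 − 5 = 7.271

m ≈ 7.27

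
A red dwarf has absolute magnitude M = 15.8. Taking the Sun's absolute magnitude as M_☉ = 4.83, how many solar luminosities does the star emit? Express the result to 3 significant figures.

M − M_☉ = 15.8 − 4.83 = 10.970
L/L_☉ = 10^(−0.4 (M − M_☉)) = 10^-4.388 = 4.093×10^-5

L/L_☉ ≈ 4.09×10^-5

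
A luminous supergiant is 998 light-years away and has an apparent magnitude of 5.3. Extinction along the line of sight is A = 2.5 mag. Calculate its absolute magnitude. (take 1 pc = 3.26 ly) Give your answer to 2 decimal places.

M ≈ -4.63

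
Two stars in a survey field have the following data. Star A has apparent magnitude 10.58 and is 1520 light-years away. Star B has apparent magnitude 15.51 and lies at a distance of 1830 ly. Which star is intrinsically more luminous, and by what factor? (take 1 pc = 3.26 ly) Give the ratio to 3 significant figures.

Star A is more luminous, by a factor of 64.7.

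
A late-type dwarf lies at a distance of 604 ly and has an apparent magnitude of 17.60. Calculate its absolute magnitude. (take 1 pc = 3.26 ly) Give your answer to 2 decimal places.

d = 604 ly / 3.26 = 185.3 pc
5 log₁₀(d/10 pc) = 5 log₁₀(185.3) − 5 = 6.339
M = m − 5 log₁₀(d/10) = 17.60 − 6.339 = 11.261

M ≈ 11.26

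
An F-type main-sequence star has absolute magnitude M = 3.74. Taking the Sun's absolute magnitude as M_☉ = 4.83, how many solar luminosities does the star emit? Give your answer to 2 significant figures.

L/L_☉ ≈ 2.7

M − M_☉ = 3.74 − 4.83 = -1.090
L/L_☉ = 10^(−0.4 (M − M_☉)) = 10^0.436 = 2.729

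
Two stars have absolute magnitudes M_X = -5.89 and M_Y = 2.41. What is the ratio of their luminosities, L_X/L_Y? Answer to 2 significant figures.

ΔM = M_X − M_Y = -8.30
L_X/L_Y = 10^(−0.4 ΔM) = 10^3.320 = 2089

L_X/L_Y ≈ 2100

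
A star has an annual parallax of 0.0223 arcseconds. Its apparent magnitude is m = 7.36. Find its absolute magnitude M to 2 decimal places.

M ≈ 4.10

d = 1/p = 1/0.0223″ = 44.84 pc
5 log₁₀(d/10 pc) = 5 log₁₀(44.84) − 5 = 3.258
M = m − 5 log₁₀(d/10) = 7.36 − 3.258 = 4.102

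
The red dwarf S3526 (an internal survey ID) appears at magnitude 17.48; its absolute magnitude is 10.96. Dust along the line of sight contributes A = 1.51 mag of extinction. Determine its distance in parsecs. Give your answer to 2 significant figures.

d ≈ 100 pc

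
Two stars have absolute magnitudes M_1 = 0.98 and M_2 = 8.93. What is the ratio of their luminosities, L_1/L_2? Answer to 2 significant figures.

ΔM = M_1 − M_2 = -7.95
L_1/L_2 = 10^(−0.4 ΔM) = 10^3.180 = 1514

L_1/L_2 ≈ 1500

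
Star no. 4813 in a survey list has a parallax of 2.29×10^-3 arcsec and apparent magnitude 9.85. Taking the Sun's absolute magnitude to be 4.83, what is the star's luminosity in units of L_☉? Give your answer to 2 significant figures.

L/L_☉ ≈ 19

d = 1/p = 1/2.29×10^-3″ = 436.7 pc
M = m − 5 log₁₀ d + 5 = 9.85 − 5·2.6402 + 5 = 1.649
M − M_☉ = 1.649 − 4.83 = -3.181
L/L_☉ = 10^(−0.4 × -3.181) = 18.72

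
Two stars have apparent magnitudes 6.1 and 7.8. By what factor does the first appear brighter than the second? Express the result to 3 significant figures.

Δm = 6.1 − (7.8) = -1.7
Flux ratio = 10^(−0.4 Δm) = 10^(−0.4 × -1.7) = 10^0.680 = 4.786

4.79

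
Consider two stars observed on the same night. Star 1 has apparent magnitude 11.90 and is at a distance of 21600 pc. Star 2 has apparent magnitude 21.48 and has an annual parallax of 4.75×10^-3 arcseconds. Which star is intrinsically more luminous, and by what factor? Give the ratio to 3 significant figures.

Star 1: M = m − 5 log₁₀ d + 5 = 11.90 − 5·4.3345 + 5 = -4.772
Star 2: d = 1/p = 1/4.75×10^-3″ = 210.5 pc
Star 2: M = m − 5 log₁₀ d + 5 = 21.48 − 5·2.3233 + 5 = 14.863
ΔM = M_1 − M_2 = -4.772 − (14.863) = -19.636; smaller M is more luminous → Star 1.
L ratio = 10^(0.4 |ΔM|) = 10^7.854 = 7.150×10^7

Star 1 is more luminous, by a factor of 7.15×10^7.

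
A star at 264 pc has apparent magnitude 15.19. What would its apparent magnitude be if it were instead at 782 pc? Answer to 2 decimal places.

m ≈ 17.55

Flux ∝ 1/d², so Δm = 5 log₁₀(d₂/d₁) = 5 log₁₀(782/264) = 2.358
m₂ = m₁ + Δm = 15.19 + (2.358) = 17.548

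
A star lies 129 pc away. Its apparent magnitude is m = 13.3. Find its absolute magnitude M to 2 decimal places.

5 log₁₀(d/10 pc) = 5 log₁₀(129.0) − 5 = 5.553
M = m − 5 log₁₀(d/10) = 13.3 − 5.553 = 7.747

M ≈ 7.75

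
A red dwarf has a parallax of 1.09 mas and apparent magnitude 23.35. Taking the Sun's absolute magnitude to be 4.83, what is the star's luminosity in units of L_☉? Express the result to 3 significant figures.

L/L_☉ ≈ 3.29×10^-4

d = 1/p = 1000/1.09 mas = 917.4 pc
M = m − 5 log₁₀ d + 5 = 23.35 − 5·2.9626 + 5 = 13.537
M − M_☉ = 13.537 − 4.83 = 8.707
L/L_☉ = 10^(−0.4 × 8.707) = 3.290×10^-4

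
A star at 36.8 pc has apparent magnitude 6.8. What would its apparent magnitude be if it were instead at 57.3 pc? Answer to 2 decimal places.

Flux ∝ 1/d², so Δm = 5 log₁₀(d₂/d₁) = 5 log₁₀(57.3/36.8) = 0.962
m₂ = m₁ + Δm = 6.8 + (0.962) = 7.762

m ≈ 7.76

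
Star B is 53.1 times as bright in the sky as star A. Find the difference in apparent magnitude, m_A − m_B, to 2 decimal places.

Pogson: Δm = −2.5 log₁₀(ratio) = −2.5 log₁₀(53.1) = −2.5 × 1.7251 = -4.313
Star B is brighter so has the smaller magnitude: m_A − m_B is positive.

m_A − m_B ≈ 4.31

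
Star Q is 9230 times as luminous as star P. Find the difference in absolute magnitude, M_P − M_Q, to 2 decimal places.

M_P − M_Q ≈ 9.91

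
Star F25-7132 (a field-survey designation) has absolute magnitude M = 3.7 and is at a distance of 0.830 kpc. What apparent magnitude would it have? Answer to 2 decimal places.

m ≈ 13.30

d = 0.830 kpc = 830.0 pc
m = M + 5 log₁₀ d − 5 = 3.7 + 5·2.9191 − 5 = 13.295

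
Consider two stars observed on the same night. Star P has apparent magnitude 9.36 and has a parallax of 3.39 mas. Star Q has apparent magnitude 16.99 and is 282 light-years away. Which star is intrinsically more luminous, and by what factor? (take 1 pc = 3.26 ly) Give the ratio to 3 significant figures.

Star P is more luminous, by a factor of 13100.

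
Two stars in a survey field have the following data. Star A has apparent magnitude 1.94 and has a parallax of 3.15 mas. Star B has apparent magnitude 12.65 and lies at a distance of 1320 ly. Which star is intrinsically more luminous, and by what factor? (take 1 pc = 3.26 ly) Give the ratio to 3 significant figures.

Star A is more luminous, by a factor of 11800.

Star A: p = 3.15 mas = 3.15×10^-3″ → d = 1/p = 317.5 pc
Star A: M = m − 5 log₁₀ d + 5 = 1.94 − 5·2.5017 + 5 = -5.568
Star B: d = 1320 ly / 3.26 = 404.9 pc
Star B: M = m − 5 log₁₀ d + 5 = 12.65 − 5·2.6074 + 5 = 4.613
ΔM = M_A − M_B = -5.568 − (4.613) = -10.182; smaller M is more luminous → Star A.
L ratio = 10^(0.4 |ΔM|) = 10^4.073 = 11820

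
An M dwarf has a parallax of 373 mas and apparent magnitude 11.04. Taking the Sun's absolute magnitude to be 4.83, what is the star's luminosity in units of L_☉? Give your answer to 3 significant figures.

L/L_☉ ≈ 2.36×10^-4

d = 1/p = 1000/373 mas = 2.681 pc
M = m − 5 log₁₀ d + 5 = 11.04 − 5·0.4283 + 5 = 13.899
M − M_☉ = 13.899 − 4.83 = 9.069
L/L_☉ = 10^(−0.4 × 9.069) = 2.358×10^-4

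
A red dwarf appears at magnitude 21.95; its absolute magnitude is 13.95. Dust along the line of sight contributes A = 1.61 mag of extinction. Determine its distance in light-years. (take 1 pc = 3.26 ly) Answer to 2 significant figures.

m − M = 5 log₁₀(d/10 pc) + A  ⇒  21.95 − (13.95) − 1.61 = 5 log₁₀(d/10)
6.390 = 5 log₁₀(d/10)
log₁₀ d = (m − M − A)/5 + 1 = 2.2780
d = 10^2.2780 = 189.7 pc
= 618.3 ly

d ≈ 620 ly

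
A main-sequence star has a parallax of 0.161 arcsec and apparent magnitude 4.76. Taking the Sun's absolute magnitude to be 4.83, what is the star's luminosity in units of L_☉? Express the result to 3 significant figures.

L/L_☉ ≈ 0.411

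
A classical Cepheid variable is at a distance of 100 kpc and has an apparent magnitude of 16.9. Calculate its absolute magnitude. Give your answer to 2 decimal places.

M ≈ -3.10

d = 100 kpc = 100000 pc
5 log₁₀(d/10 pc) = 5 log₁₀(100000) − 5 = 20.000
M = m − 5 log₁₀(d/10) = 16.9 − 20.000 = -3.100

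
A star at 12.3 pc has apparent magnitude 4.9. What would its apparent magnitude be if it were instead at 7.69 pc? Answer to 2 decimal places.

Flux ∝ 1/d², so Δm = 5 log₁₀(d₂/d₁) = 5 log₁₀(7.69/12.3) = -1.020
m₂ = m₁ + Δm = 4.9 + (-1.020) = 3.880

m ≈ 3.88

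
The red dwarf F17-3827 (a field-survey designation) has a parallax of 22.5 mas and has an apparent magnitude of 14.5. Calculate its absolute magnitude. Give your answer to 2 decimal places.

M ≈ 11.26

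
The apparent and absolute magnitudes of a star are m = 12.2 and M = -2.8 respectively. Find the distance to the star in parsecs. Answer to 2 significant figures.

d ≈ 10000 pc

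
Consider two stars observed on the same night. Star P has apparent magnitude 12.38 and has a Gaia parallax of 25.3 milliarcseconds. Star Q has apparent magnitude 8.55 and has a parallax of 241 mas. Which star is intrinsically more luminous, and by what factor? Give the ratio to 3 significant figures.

Star P is more luminous, by a factor of 2.67.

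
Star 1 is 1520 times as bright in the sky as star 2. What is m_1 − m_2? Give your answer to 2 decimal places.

Pogson: Δm = −2.5 log₁₀(ratio) = −2.5 log₁₀(1520) = −2.5 × 3.1818 = -7.955
Star 1 is brighter, so it has the smaller magnitude: the difference is negative.

m_1 − m_2 ≈ -7.95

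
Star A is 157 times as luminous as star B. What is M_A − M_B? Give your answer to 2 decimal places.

M_A − M_B ≈ -5.49

Pogson: ΔM = −2.5 log₁₀(ratio) = −2.5 log₁₀(157) = −2.5 × 2.1959 = -5.490
Star A is brighter, so it has the smaller magnitude: the difference is negative.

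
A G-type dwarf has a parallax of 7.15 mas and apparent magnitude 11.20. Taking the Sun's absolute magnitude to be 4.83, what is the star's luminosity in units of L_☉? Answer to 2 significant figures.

L/L_☉ ≈ 0.55

d = 1/p = 1000/7.15 mas = 139.9 pc
M = m − 5 log₁₀ d + 5 = 11.20 − 5·2.1457 + 5 = 5.472
M − M_☉ = 5.472 − 4.83 = 0.642
L/L_☉ = 10^(−0.4 × 0.642) = 0.5538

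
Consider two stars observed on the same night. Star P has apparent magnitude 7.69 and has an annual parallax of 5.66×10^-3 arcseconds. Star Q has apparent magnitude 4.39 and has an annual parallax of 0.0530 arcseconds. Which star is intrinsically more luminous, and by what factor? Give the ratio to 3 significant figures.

Star P: d = 1/p = 1/5.66×10^-3″ = 176.7 pc
Star P: M = m − 5 log₁₀ d + 5 = 7.69 − 5·2.2472 + 5 = 1.454
Star Q: d = 1/p = 1/0.0530″ = 18.87 pc
Star Q: M = m − 5 log₁₀ d + 5 = 4.39 − 5·1.2757 + 5 = 3.011
ΔM = M_P − M_Q = 1.454 − (3.011) = -1.557; smaller M is more luminous → Star P.
L ratio = 10^(0.4 |ΔM|) = 10^0.623 = 4.197

Star P is more luminous, by a factor of 4.20.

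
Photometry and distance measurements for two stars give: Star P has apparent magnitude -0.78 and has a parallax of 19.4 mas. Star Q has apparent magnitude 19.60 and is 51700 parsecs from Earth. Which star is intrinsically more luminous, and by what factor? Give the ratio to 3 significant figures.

Star P: p = 19.4 mas = 0.0194″ → d = 1/p = 51.55 pc
Star P: M = m − 5 log₁₀ d + 5 = -0.78 − 5·1.7122 + 5 = -4.341
Star Q: M = m − 5 log₁₀ d + 5 = 19.60 − 5·4.7135 + 5 = 1.033
ΔM = M_P − M_Q = -4.341 − (1.033) = -5.374; smaller M is more luminous → Star P.
L ratio = 10^(0.4 |ΔM|) = 10^2.149 = 141.1

Star P is more luminous, by a factor of 141.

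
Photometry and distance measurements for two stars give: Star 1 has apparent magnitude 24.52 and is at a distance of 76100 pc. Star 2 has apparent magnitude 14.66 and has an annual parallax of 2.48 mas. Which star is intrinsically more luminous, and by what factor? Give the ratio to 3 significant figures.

Star 1 is more luminous, by a factor of 4.05.

Star 1: M = m − 5 log₁₀ d + 5 = 24.52 − 5·4.8814 + 5 = 5.113
Star 2: p = 2.48 mas = 2.48×10^-3″ → d = 1/p = 403.2 pc
Star 2: M = m − 5 log₁₀ d + 5 = 14.66 − 5·2.6055 + 5 = 6.632
ΔM = M_1 − M_2 = 5.113 − (6.632) = -1.519; smaller M is more luminous → Star 1.
L ratio = 10^(0.4 |ΔM|) = 10^0.608 = 4.052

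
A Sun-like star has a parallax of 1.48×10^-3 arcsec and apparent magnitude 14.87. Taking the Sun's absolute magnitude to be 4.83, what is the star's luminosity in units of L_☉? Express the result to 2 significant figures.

d = 1/p = 1/1.48×10^-3″ = 675.7 pc
M = m − 5 log₁₀ d + 5 = 14.87 − 5·2.8297 + 5 = 5.721
M − M_☉ = 5.721 − 4.83 = 0.891
L/L_☉ = 10^(−0.4 × 0.891) = 0.4400

L/L_☉ ≈ 0.44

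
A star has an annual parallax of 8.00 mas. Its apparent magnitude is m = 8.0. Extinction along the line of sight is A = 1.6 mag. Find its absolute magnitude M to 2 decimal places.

p = 8.00 mas = 8.00×10^-3″ → d = 1/p = 125.0 pc
5 log₁₀(d/10 pc) = 5 log₁₀(125.0) − 5 = 5.485
M = m − 5 log₁₀(d/10) − A = 8.0 − 5.485 − 1.6 = 0.915

M ≈ 0.92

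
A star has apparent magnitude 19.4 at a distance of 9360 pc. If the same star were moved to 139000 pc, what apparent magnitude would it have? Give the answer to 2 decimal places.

Flux ∝ 1/d², so Δm = 5 log₁₀(d₂/d₁) = 5 log₁₀(139000/9360) = 5.859
m₂ = m₁ + Δm = 19.4 + (5.859) = 25.259

m ≈ 25.26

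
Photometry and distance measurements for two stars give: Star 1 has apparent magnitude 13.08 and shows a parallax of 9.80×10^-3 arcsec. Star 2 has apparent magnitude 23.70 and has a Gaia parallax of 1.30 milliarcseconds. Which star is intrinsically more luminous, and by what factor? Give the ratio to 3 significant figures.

Star 1: d = 1/p = 1/9.80×10^-3″ = 102.0 pc
Star 1: M = m − 5 log₁₀ d + 5 = 13.08 − 5·2.0088 + 5 = 8.036
Star 2: p = 1.30 mas = 1.30×10^-3″ → d = 1/p = 769.2 pc
Star 2: M = m − 5 log₁₀ d + 5 = 23.70 − 5·2.8861 + 5 = 14.270
ΔM = M_1 − M_2 = 8.036 − (14.270) = -6.234; smaller M is more luminous → Star 1.
L ratio = 10^(0.4 |ΔM|) = 10^2.493 = 311.5

Star 1 is more luminous, by a factor of 311.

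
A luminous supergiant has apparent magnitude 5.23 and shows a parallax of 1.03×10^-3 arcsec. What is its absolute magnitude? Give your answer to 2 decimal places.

M ≈ -4.71

d = 1/p = 1/1.03×10^-3″ = 970.9 pc
5 log₁₀(d/10 pc) = 5 log₁₀(970.9) − 5 = 9.936
M = m − 5 log₁₀(d/10) = 5.23 − 9.936 = -4.706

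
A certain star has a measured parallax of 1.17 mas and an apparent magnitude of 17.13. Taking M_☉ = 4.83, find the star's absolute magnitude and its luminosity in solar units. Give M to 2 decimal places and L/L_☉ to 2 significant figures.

M ≈ 7.47; L/L_☉ ≈ 0.088

d = 1/p = 1000/1.17 mas = 854.7 pc
M = m − 5 log₁₀ d + 5 = 17.13 − 5·2.9318 + 5 = 7.471
M − M_☉ = 7.471 − 4.83 = 2.641
L/L_☉ = 10^(−0.4 × 2.641) = 0.08783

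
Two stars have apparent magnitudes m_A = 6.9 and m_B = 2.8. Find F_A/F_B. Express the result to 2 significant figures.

Magnitude difference = 4.1
Flux ratio = 10^(−0.4 Δm) = 10^(−0.4 × 4.1) = 10^-1.640 = 0.02291

F_A/F_B ≈ 0.023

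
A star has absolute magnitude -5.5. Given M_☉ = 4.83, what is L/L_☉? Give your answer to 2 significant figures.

L/L_☉ ≈ 14000

M − M_☉ = -5.5 − 4.83 = -10.330
L/L_☉ = 10^(−0.4 (M − M_☉)) = 10^4.132 = 13550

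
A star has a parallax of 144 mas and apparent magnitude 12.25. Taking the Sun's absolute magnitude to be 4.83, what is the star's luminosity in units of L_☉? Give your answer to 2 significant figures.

d = 1/p = 1000/144 mas = 6.944 pc
M = m − 5 log₁₀ d + 5 = 12.25 − 5·0.8416 + 5 = 13.042
M − M_☉ = 13.042 − 4.83 = 8.212
L/L_☉ = 10^(−0.4 × 8.212) = 5.191×10^-4

L/L_☉ ≈ 5.2×10^-4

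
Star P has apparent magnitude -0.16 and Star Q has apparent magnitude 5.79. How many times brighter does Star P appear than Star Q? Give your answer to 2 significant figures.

240

Δm = -0.16 − (5.79) = -5.95
Flux ratio = 10^(−0.4 Δm) = 10^(−0.4 × -5.95) = 10^2.380 = 239.9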